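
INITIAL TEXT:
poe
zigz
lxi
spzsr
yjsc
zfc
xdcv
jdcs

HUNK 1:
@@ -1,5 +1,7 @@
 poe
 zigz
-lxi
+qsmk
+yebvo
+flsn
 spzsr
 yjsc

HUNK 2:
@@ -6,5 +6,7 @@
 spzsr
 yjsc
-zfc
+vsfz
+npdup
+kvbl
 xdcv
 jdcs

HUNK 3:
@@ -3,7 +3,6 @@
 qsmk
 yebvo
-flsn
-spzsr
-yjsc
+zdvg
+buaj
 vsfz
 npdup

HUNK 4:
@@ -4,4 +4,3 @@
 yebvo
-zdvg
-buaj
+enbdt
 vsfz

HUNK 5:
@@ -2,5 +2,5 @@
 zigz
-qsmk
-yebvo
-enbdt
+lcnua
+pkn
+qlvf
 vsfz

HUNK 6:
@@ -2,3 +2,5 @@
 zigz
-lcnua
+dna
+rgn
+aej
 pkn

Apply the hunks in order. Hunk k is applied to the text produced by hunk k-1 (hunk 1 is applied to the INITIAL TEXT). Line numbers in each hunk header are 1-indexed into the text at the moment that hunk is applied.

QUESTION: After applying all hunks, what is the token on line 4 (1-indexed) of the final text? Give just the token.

Hunk 1: at line 1 remove [lxi] add [qsmk,yebvo,flsn] -> 10 lines: poe zigz qsmk yebvo flsn spzsr yjsc zfc xdcv jdcs
Hunk 2: at line 6 remove [zfc] add [vsfz,npdup,kvbl] -> 12 lines: poe zigz qsmk yebvo flsn spzsr yjsc vsfz npdup kvbl xdcv jdcs
Hunk 3: at line 3 remove [flsn,spzsr,yjsc] add [zdvg,buaj] -> 11 lines: poe zigz qsmk yebvo zdvg buaj vsfz npdup kvbl xdcv jdcs
Hunk 4: at line 4 remove [zdvg,buaj] add [enbdt] -> 10 lines: poe zigz qsmk yebvo enbdt vsfz npdup kvbl xdcv jdcs
Hunk 5: at line 2 remove [qsmk,yebvo,enbdt] add [lcnua,pkn,qlvf] -> 10 lines: poe zigz lcnua pkn qlvf vsfz npdup kvbl xdcv jdcs
Hunk 6: at line 2 remove [lcnua] add [dna,rgn,aej] -> 12 lines: poe zigz dna rgn aej pkn qlvf vsfz npdup kvbl xdcv jdcs
Final line 4: rgn

Answer: rgn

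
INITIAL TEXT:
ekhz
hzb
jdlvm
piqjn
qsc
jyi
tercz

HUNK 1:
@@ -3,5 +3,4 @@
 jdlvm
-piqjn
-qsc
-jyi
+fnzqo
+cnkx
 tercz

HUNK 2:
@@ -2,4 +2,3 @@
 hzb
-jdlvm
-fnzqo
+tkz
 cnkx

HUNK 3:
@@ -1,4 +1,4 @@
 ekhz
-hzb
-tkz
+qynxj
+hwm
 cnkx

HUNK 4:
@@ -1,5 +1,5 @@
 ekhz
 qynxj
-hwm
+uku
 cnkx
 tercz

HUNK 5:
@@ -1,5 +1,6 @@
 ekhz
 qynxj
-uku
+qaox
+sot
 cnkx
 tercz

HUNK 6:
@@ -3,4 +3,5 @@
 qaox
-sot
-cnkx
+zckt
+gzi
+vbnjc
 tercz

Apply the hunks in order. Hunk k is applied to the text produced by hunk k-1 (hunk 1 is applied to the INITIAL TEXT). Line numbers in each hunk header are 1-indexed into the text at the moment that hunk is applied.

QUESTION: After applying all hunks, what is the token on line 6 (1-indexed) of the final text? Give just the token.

Hunk 1: at line 3 remove [piqjn,qsc,jyi] add [fnzqo,cnkx] -> 6 lines: ekhz hzb jdlvm fnzqo cnkx tercz
Hunk 2: at line 2 remove [jdlvm,fnzqo] add [tkz] -> 5 lines: ekhz hzb tkz cnkx tercz
Hunk 3: at line 1 remove [hzb,tkz] add [qynxj,hwm] -> 5 lines: ekhz qynxj hwm cnkx tercz
Hunk 4: at line 1 remove [hwm] add [uku] -> 5 lines: ekhz qynxj uku cnkx tercz
Hunk 5: at line 1 remove [uku] add [qaox,sot] -> 6 lines: ekhz qynxj qaox sot cnkx tercz
Hunk 6: at line 3 remove [sot,cnkx] add [zckt,gzi,vbnjc] -> 7 lines: ekhz qynxj qaox zckt gzi vbnjc tercz
Final line 6: vbnjc

Answer: vbnjc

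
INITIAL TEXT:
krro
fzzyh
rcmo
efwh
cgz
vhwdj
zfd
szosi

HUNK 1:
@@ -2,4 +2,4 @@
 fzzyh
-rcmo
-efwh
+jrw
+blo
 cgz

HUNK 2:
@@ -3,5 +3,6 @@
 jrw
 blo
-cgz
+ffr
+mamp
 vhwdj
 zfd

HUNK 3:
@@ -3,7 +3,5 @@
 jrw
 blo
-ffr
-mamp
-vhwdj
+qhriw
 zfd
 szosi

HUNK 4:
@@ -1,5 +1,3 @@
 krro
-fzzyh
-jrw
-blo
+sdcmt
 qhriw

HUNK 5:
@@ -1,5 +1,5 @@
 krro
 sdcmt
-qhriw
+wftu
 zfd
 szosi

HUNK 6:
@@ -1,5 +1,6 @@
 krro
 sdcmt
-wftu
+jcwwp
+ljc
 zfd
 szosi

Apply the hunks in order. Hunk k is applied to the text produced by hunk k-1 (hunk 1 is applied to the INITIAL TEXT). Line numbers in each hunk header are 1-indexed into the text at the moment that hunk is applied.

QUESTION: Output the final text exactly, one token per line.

Hunk 1: at line 2 remove [rcmo,efwh] add [jrw,blo] -> 8 lines: krro fzzyh jrw blo cgz vhwdj zfd szosi
Hunk 2: at line 3 remove [cgz] add [ffr,mamp] -> 9 lines: krro fzzyh jrw blo ffr mamp vhwdj zfd szosi
Hunk 3: at line 3 remove [ffr,mamp,vhwdj] add [qhriw] -> 7 lines: krro fzzyh jrw blo qhriw zfd szosi
Hunk 4: at line 1 remove [fzzyh,jrw,blo] add [sdcmt] -> 5 lines: krro sdcmt qhriw zfd szosi
Hunk 5: at line 1 remove [qhriw] add [wftu] -> 5 lines: krro sdcmt wftu zfd szosi
Hunk 6: at line 1 remove [wftu] add [jcwwp,ljc] -> 6 lines: krro sdcmt jcwwp ljc zfd szosi

Answer: krro
sdcmt
jcwwp
ljc
zfd
szosi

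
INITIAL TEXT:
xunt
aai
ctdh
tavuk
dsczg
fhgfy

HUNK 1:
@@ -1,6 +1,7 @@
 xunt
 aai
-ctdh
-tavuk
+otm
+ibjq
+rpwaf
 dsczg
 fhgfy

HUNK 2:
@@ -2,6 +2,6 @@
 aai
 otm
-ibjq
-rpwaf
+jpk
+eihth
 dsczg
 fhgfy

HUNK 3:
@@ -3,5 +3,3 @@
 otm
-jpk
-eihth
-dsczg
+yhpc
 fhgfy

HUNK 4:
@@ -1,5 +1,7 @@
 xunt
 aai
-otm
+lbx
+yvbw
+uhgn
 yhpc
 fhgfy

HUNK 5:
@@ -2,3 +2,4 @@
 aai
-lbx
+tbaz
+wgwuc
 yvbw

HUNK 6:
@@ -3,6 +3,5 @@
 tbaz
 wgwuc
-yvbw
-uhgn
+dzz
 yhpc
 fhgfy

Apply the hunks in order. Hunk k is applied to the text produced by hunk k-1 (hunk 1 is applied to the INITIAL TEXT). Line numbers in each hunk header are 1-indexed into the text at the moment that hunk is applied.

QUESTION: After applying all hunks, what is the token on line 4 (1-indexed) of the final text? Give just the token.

Hunk 1: at line 1 remove [ctdh,tavuk] add [otm,ibjq,rpwaf] -> 7 lines: xunt aai otm ibjq rpwaf dsczg fhgfy
Hunk 2: at line 2 remove [ibjq,rpwaf] add [jpk,eihth] -> 7 lines: xunt aai otm jpk eihth dsczg fhgfy
Hunk 3: at line 3 remove [jpk,eihth,dsczg] add [yhpc] -> 5 lines: xunt aai otm yhpc fhgfy
Hunk 4: at line 1 remove [otm] add [lbx,yvbw,uhgn] -> 7 lines: xunt aai lbx yvbw uhgn yhpc fhgfy
Hunk 5: at line 2 remove [lbx] add [tbaz,wgwuc] -> 8 lines: xunt aai tbaz wgwuc yvbw uhgn yhpc fhgfy
Hunk 6: at line 3 remove [yvbw,uhgn] add [dzz] -> 7 lines: xunt aai tbaz wgwuc dzz yhpc fhgfy
Final line 4: wgwuc

Answer: wgwuc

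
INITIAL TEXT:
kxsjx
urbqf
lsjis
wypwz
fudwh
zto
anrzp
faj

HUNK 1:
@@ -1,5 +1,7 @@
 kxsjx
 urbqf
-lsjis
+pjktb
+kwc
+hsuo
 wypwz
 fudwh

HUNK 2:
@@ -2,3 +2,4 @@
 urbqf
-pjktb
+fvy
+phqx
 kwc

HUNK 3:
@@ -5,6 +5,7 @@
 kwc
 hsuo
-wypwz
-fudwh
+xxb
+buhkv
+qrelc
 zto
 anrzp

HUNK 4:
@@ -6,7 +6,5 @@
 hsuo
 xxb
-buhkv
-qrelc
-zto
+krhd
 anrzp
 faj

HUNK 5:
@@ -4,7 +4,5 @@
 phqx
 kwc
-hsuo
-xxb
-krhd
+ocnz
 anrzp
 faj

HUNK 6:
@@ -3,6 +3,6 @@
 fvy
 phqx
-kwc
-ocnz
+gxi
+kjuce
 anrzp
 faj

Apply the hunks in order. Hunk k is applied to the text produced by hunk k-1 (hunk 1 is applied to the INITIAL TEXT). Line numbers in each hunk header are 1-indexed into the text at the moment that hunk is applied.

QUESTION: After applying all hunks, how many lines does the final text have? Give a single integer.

Hunk 1: at line 1 remove [lsjis] add [pjktb,kwc,hsuo] -> 10 lines: kxsjx urbqf pjktb kwc hsuo wypwz fudwh zto anrzp faj
Hunk 2: at line 2 remove [pjktb] add [fvy,phqx] -> 11 lines: kxsjx urbqf fvy phqx kwc hsuo wypwz fudwh zto anrzp faj
Hunk 3: at line 5 remove [wypwz,fudwh] add [xxb,buhkv,qrelc] -> 12 lines: kxsjx urbqf fvy phqx kwc hsuo xxb buhkv qrelc zto anrzp faj
Hunk 4: at line 6 remove [buhkv,qrelc,zto] add [krhd] -> 10 lines: kxsjx urbqf fvy phqx kwc hsuo xxb krhd anrzp faj
Hunk 5: at line 4 remove [hsuo,xxb,krhd] add [ocnz] -> 8 lines: kxsjx urbqf fvy phqx kwc ocnz anrzp faj
Hunk 6: at line 3 remove [kwc,ocnz] add [gxi,kjuce] -> 8 lines: kxsjx urbqf fvy phqx gxi kjuce anrzp faj
Final line count: 8

Answer: 8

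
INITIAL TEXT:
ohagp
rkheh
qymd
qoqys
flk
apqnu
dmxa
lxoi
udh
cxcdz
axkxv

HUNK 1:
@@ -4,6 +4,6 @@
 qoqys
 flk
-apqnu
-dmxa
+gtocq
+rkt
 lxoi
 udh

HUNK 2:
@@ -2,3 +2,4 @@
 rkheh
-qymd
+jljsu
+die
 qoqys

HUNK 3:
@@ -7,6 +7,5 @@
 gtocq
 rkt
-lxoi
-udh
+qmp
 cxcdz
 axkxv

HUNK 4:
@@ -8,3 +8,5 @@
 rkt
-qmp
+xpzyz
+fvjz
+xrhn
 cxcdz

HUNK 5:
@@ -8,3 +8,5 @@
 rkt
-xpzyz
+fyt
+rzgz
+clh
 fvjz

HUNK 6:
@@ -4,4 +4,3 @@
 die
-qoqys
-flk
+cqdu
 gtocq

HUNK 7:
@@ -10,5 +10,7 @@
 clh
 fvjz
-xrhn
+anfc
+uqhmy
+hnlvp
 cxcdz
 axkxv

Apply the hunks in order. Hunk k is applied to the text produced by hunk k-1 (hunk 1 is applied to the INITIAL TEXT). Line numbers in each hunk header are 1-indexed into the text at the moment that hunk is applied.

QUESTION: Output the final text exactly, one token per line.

Answer: ohagp
rkheh
jljsu
die
cqdu
gtocq
rkt
fyt
rzgz
clh
fvjz
anfc
uqhmy
hnlvp
cxcdz
axkxv

Derivation:
Hunk 1: at line 4 remove [apqnu,dmxa] add [gtocq,rkt] -> 11 lines: ohagp rkheh qymd qoqys flk gtocq rkt lxoi udh cxcdz axkxv
Hunk 2: at line 2 remove [qymd] add [jljsu,die] -> 12 lines: ohagp rkheh jljsu die qoqys flk gtocq rkt lxoi udh cxcdz axkxv
Hunk 3: at line 7 remove [lxoi,udh] add [qmp] -> 11 lines: ohagp rkheh jljsu die qoqys flk gtocq rkt qmp cxcdz axkxv
Hunk 4: at line 8 remove [qmp] add [xpzyz,fvjz,xrhn] -> 13 lines: ohagp rkheh jljsu die qoqys flk gtocq rkt xpzyz fvjz xrhn cxcdz axkxv
Hunk 5: at line 8 remove [xpzyz] add [fyt,rzgz,clh] -> 15 lines: ohagp rkheh jljsu die qoqys flk gtocq rkt fyt rzgz clh fvjz xrhn cxcdz axkxv
Hunk 6: at line 4 remove [qoqys,flk] add [cqdu] -> 14 lines: ohagp rkheh jljsu die cqdu gtocq rkt fyt rzgz clh fvjz xrhn cxcdz axkxv
Hunk 7: at line 10 remove [xrhn] add [anfc,uqhmy,hnlvp] -> 16 lines: ohagp rkheh jljsu die cqdu gtocq rkt fyt rzgz clh fvjz anfc uqhmy hnlvp cxcdz axkxv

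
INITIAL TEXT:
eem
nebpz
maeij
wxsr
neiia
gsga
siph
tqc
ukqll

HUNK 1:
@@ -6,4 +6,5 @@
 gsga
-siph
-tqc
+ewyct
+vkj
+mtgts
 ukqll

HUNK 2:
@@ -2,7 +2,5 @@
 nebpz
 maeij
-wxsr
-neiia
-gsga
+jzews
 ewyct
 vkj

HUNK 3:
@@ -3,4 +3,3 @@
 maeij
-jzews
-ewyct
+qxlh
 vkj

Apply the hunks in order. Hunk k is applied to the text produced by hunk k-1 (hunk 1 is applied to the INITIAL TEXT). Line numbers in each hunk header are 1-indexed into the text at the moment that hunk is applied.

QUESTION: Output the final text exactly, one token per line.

Answer: eem
nebpz
maeij
qxlh
vkj
mtgts
ukqll

Derivation:
Hunk 1: at line 6 remove [siph,tqc] add [ewyct,vkj,mtgts] -> 10 lines: eem nebpz maeij wxsr neiia gsga ewyct vkj mtgts ukqll
Hunk 2: at line 2 remove [wxsr,neiia,gsga] add [jzews] -> 8 lines: eem nebpz maeij jzews ewyct vkj mtgts ukqll
Hunk 3: at line 3 remove [jzews,ewyct] add [qxlh] -> 7 lines: eem nebpz maeij qxlh vkj mtgts ukqll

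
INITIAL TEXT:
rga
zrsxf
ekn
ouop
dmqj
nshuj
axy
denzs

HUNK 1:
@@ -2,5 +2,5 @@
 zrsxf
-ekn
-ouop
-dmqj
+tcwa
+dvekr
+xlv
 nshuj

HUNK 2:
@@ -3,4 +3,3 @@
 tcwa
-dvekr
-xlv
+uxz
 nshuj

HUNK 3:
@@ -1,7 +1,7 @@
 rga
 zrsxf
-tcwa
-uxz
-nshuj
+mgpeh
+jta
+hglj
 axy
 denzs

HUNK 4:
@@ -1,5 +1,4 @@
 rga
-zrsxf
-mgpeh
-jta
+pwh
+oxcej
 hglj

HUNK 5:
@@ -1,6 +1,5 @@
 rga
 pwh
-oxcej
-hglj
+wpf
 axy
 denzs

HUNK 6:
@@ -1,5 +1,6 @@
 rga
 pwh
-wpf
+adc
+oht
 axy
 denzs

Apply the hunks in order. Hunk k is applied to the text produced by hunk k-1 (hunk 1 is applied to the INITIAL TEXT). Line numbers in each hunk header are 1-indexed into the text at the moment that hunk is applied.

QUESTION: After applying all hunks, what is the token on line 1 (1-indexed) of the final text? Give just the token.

Answer: rga

Derivation:
Hunk 1: at line 2 remove [ekn,ouop,dmqj] add [tcwa,dvekr,xlv] -> 8 lines: rga zrsxf tcwa dvekr xlv nshuj axy denzs
Hunk 2: at line 3 remove [dvekr,xlv] add [uxz] -> 7 lines: rga zrsxf tcwa uxz nshuj axy denzs
Hunk 3: at line 1 remove [tcwa,uxz,nshuj] add [mgpeh,jta,hglj] -> 7 lines: rga zrsxf mgpeh jta hglj axy denzs
Hunk 4: at line 1 remove [zrsxf,mgpeh,jta] add [pwh,oxcej] -> 6 lines: rga pwh oxcej hglj axy denzs
Hunk 5: at line 1 remove [oxcej,hglj] add [wpf] -> 5 lines: rga pwh wpf axy denzs
Hunk 6: at line 1 remove [wpf] add [adc,oht] -> 6 lines: rga pwh adc oht axy denzs
Final line 1: rga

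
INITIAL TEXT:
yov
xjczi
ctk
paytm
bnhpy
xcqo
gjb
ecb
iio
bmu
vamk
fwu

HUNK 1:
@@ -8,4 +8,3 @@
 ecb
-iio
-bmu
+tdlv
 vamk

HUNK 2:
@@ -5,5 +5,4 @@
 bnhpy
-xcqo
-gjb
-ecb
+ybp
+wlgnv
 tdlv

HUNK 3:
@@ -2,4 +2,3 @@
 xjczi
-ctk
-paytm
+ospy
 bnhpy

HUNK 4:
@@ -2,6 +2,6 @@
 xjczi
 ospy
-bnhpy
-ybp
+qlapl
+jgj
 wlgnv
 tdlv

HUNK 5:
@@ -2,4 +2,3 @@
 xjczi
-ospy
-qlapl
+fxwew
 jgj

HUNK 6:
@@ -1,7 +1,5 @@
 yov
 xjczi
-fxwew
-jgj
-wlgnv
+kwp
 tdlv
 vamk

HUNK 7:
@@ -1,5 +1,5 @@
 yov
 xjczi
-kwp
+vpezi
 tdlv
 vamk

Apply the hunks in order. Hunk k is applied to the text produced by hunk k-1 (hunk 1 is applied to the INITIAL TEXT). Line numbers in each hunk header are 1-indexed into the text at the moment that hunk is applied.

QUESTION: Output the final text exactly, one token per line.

Answer: yov
xjczi
vpezi
tdlv
vamk
fwu

Derivation:
Hunk 1: at line 8 remove [iio,bmu] add [tdlv] -> 11 lines: yov xjczi ctk paytm bnhpy xcqo gjb ecb tdlv vamk fwu
Hunk 2: at line 5 remove [xcqo,gjb,ecb] add [ybp,wlgnv] -> 10 lines: yov xjczi ctk paytm bnhpy ybp wlgnv tdlv vamk fwu
Hunk 3: at line 2 remove [ctk,paytm] add [ospy] -> 9 lines: yov xjczi ospy bnhpy ybp wlgnv tdlv vamk fwu
Hunk 4: at line 2 remove [bnhpy,ybp] add [qlapl,jgj] -> 9 lines: yov xjczi ospy qlapl jgj wlgnv tdlv vamk fwu
Hunk 5: at line 2 remove [ospy,qlapl] add [fxwew] -> 8 lines: yov xjczi fxwew jgj wlgnv tdlv vamk fwu
Hunk 6: at line 1 remove [fxwew,jgj,wlgnv] add [kwp] -> 6 lines: yov xjczi kwp tdlv vamk fwu
Hunk 7: at line 1 remove [kwp] add [vpezi] -> 6 lines: yov xjczi vpezi tdlv vamk fwu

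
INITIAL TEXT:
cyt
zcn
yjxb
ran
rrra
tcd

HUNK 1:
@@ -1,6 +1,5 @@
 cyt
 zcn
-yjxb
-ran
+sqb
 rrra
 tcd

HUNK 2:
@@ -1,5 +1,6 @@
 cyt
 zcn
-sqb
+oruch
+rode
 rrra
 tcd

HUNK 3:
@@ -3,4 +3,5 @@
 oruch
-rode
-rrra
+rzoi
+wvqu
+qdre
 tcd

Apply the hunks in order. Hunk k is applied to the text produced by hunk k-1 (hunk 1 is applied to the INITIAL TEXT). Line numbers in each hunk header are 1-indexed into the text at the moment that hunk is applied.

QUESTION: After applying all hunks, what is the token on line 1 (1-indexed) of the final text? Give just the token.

Hunk 1: at line 1 remove [yjxb,ran] add [sqb] -> 5 lines: cyt zcn sqb rrra tcd
Hunk 2: at line 1 remove [sqb] add [oruch,rode] -> 6 lines: cyt zcn oruch rode rrra tcd
Hunk 3: at line 3 remove [rode,rrra] add [rzoi,wvqu,qdre] -> 7 lines: cyt zcn oruch rzoi wvqu qdre tcd
Final line 1: cyt

Answer: cyt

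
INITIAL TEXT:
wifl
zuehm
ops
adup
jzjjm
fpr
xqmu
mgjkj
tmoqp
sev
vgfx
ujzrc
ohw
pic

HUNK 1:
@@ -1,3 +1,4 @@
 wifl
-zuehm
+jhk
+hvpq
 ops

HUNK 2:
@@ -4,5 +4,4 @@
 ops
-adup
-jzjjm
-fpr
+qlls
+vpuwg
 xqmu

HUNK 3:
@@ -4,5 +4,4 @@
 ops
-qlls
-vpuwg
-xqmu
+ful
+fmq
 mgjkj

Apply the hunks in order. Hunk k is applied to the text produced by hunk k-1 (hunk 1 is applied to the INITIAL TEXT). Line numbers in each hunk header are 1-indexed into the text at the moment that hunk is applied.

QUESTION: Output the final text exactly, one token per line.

Answer: wifl
jhk
hvpq
ops
ful
fmq
mgjkj
tmoqp
sev
vgfx
ujzrc
ohw
pic

Derivation:
Hunk 1: at line 1 remove [zuehm] add [jhk,hvpq] -> 15 lines: wifl jhk hvpq ops adup jzjjm fpr xqmu mgjkj tmoqp sev vgfx ujzrc ohw pic
Hunk 2: at line 4 remove [adup,jzjjm,fpr] add [qlls,vpuwg] -> 14 lines: wifl jhk hvpq ops qlls vpuwg xqmu mgjkj tmoqp sev vgfx ujzrc ohw pic
Hunk 3: at line 4 remove [qlls,vpuwg,xqmu] add [ful,fmq] -> 13 lines: wifl jhk hvpq ops ful fmq mgjkj tmoqp sev vgfx ujzrc ohw pic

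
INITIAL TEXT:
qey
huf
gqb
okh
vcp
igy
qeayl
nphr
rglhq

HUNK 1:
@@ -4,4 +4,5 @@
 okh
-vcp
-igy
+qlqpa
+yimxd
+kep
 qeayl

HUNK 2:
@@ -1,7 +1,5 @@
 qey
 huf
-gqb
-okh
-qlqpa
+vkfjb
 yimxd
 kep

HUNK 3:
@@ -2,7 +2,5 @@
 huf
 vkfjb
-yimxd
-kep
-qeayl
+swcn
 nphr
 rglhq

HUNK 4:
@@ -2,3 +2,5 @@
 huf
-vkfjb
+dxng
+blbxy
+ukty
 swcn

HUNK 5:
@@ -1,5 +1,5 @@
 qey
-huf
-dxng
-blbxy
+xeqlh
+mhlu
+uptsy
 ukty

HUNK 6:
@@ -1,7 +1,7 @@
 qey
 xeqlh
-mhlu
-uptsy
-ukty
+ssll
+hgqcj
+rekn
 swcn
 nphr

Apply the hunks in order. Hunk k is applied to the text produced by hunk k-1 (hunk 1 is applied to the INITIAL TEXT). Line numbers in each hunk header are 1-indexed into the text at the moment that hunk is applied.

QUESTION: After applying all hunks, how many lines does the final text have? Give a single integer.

Answer: 8

Derivation:
Hunk 1: at line 4 remove [vcp,igy] add [qlqpa,yimxd,kep] -> 10 lines: qey huf gqb okh qlqpa yimxd kep qeayl nphr rglhq
Hunk 2: at line 1 remove [gqb,okh,qlqpa] add [vkfjb] -> 8 lines: qey huf vkfjb yimxd kep qeayl nphr rglhq
Hunk 3: at line 2 remove [yimxd,kep,qeayl] add [swcn] -> 6 lines: qey huf vkfjb swcn nphr rglhq
Hunk 4: at line 2 remove [vkfjb] add [dxng,blbxy,ukty] -> 8 lines: qey huf dxng blbxy ukty swcn nphr rglhq
Hunk 5: at line 1 remove [huf,dxng,blbxy] add [xeqlh,mhlu,uptsy] -> 8 lines: qey xeqlh mhlu uptsy ukty swcn nphr rglhq
Hunk 6: at line 1 remove [mhlu,uptsy,ukty] add [ssll,hgqcj,rekn] -> 8 lines: qey xeqlh ssll hgqcj rekn swcn nphr rglhq
Final line count: 8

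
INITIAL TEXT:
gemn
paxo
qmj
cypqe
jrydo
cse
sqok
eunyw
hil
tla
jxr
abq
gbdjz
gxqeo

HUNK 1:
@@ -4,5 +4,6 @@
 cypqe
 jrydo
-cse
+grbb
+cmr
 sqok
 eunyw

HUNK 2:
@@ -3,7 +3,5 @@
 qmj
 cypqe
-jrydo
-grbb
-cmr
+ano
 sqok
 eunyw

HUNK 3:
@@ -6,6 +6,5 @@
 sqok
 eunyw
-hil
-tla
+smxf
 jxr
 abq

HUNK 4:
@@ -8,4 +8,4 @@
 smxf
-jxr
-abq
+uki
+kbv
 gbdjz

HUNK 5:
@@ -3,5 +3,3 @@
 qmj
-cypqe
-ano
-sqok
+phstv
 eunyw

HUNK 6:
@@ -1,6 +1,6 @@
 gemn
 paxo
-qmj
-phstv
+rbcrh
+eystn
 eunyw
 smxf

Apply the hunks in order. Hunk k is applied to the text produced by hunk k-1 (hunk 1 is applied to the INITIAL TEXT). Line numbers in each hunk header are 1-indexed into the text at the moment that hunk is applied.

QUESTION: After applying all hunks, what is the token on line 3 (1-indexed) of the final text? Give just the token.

Hunk 1: at line 4 remove [cse] add [grbb,cmr] -> 15 lines: gemn paxo qmj cypqe jrydo grbb cmr sqok eunyw hil tla jxr abq gbdjz gxqeo
Hunk 2: at line 3 remove [jrydo,grbb,cmr] add [ano] -> 13 lines: gemn paxo qmj cypqe ano sqok eunyw hil tla jxr abq gbdjz gxqeo
Hunk 3: at line 6 remove [hil,tla] add [smxf] -> 12 lines: gemn paxo qmj cypqe ano sqok eunyw smxf jxr abq gbdjz gxqeo
Hunk 4: at line 8 remove [jxr,abq] add [uki,kbv] -> 12 lines: gemn paxo qmj cypqe ano sqok eunyw smxf uki kbv gbdjz gxqeo
Hunk 5: at line 3 remove [cypqe,ano,sqok] add [phstv] -> 10 lines: gemn paxo qmj phstv eunyw smxf uki kbv gbdjz gxqeo
Hunk 6: at line 1 remove [qmj,phstv] add [rbcrh,eystn] -> 10 lines: gemn paxo rbcrh eystn eunyw smxf uki kbv gbdjz gxqeo
Final line 3: rbcrh

Answer: rbcrh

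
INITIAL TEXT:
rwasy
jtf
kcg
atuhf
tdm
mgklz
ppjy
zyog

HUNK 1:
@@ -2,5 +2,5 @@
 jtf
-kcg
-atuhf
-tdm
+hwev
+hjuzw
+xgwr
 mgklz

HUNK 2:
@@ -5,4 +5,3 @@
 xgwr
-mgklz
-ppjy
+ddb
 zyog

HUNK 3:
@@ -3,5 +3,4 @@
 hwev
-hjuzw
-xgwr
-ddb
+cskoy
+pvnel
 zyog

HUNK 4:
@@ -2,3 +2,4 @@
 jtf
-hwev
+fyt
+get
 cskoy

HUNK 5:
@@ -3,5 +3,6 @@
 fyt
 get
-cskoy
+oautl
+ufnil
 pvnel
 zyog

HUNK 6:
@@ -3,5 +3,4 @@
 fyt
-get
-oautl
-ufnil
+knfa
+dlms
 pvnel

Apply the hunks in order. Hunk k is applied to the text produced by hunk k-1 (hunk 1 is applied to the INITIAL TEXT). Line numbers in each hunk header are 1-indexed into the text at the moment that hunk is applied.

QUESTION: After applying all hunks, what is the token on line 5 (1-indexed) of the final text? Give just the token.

Answer: dlms

Derivation:
Hunk 1: at line 2 remove [kcg,atuhf,tdm] add [hwev,hjuzw,xgwr] -> 8 lines: rwasy jtf hwev hjuzw xgwr mgklz ppjy zyog
Hunk 2: at line 5 remove [mgklz,ppjy] add [ddb] -> 7 lines: rwasy jtf hwev hjuzw xgwr ddb zyog
Hunk 3: at line 3 remove [hjuzw,xgwr,ddb] add [cskoy,pvnel] -> 6 lines: rwasy jtf hwev cskoy pvnel zyog
Hunk 4: at line 2 remove [hwev] add [fyt,get] -> 7 lines: rwasy jtf fyt get cskoy pvnel zyog
Hunk 5: at line 3 remove [cskoy] add [oautl,ufnil] -> 8 lines: rwasy jtf fyt get oautl ufnil pvnel zyog
Hunk 6: at line 3 remove [get,oautl,ufnil] add [knfa,dlms] -> 7 lines: rwasy jtf fyt knfa dlms pvnel zyog
Final line 5: dlms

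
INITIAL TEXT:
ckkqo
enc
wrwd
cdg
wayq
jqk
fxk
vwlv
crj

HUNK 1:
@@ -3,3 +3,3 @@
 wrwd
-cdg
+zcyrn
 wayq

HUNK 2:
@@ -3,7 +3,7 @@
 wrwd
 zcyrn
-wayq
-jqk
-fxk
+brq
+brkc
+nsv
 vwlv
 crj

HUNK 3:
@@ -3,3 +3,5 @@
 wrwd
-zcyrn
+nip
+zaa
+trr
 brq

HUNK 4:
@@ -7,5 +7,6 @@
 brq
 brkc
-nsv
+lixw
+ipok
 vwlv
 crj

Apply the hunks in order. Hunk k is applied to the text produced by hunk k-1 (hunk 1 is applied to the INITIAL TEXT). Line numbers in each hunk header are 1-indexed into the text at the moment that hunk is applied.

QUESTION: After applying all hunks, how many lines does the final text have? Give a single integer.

Answer: 12

Derivation:
Hunk 1: at line 3 remove [cdg] add [zcyrn] -> 9 lines: ckkqo enc wrwd zcyrn wayq jqk fxk vwlv crj
Hunk 2: at line 3 remove [wayq,jqk,fxk] add [brq,brkc,nsv] -> 9 lines: ckkqo enc wrwd zcyrn brq brkc nsv vwlv crj
Hunk 3: at line 3 remove [zcyrn] add [nip,zaa,trr] -> 11 lines: ckkqo enc wrwd nip zaa trr brq brkc nsv vwlv crj
Hunk 4: at line 7 remove [nsv] add [lixw,ipok] -> 12 lines: ckkqo enc wrwd nip zaa trr brq brkc lixw ipok vwlv crj
Final line count: 12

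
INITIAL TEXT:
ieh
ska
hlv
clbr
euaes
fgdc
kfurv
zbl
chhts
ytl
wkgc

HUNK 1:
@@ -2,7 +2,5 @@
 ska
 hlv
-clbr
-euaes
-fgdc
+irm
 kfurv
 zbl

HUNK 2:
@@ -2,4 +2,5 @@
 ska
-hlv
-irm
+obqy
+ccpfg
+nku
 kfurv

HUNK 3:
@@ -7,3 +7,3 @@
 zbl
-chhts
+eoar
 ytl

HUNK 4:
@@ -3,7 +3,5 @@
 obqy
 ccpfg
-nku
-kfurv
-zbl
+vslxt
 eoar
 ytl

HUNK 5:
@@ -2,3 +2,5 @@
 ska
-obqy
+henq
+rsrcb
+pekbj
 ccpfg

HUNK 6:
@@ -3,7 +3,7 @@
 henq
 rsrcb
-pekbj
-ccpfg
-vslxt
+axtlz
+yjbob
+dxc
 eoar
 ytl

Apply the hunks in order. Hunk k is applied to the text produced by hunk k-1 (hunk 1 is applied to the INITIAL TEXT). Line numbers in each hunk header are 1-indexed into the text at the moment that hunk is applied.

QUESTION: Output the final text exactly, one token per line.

Answer: ieh
ska
henq
rsrcb
axtlz
yjbob
dxc
eoar
ytl
wkgc

Derivation:
Hunk 1: at line 2 remove [clbr,euaes,fgdc] add [irm] -> 9 lines: ieh ska hlv irm kfurv zbl chhts ytl wkgc
Hunk 2: at line 2 remove [hlv,irm] add [obqy,ccpfg,nku] -> 10 lines: ieh ska obqy ccpfg nku kfurv zbl chhts ytl wkgc
Hunk 3: at line 7 remove [chhts] add [eoar] -> 10 lines: ieh ska obqy ccpfg nku kfurv zbl eoar ytl wkgc
Hunk 4: at line 3 remove [nku,kfurv,zbl] add [vslxt] -> 8 lines: ieh ska obqy ccpfg vslxt eoar ytl wkgc
Hunk 5: at line 2 remove [obqy] add [henq,rsrcb,pekbj] -> 10 lines: ieh ska henq rsrcb pekbj ccpfg vslxt eoar ytl wkgc
Hunk 6: at line 3 remove [pekbj,ccpfg,vslxt] add [axtlz,yjbob,dxc] -> 10 lines: ieh ska henq rsrcb axtlz yjbob dxc eoar ytl wkgc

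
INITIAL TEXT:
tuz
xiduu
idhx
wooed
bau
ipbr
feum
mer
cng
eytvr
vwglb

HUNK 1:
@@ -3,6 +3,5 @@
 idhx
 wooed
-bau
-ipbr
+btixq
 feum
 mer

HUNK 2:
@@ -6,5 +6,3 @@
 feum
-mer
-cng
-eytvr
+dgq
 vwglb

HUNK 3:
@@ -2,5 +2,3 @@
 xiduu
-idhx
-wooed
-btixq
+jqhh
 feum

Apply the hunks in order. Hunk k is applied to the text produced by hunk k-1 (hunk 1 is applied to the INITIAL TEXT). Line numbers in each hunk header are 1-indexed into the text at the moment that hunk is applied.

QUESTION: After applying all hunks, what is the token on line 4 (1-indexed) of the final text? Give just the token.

Hunk 1: at line 3 remove [bau,ipbr] add [btixq] -> 10 lines: tuz xiduu idhx wooed btixq feum mer cng eytvr vwglb
Hunk 2: at line 6 remove [mer,cng,eytvr] add [dgq] -> 8 lines: tuz xiduu idhx wooed btixq feum dgq vwglb
Hunk 3: at line 2 remove [idhx,wooed,btixq] add [jqhh] -> 6 lines: tuz xiduu jqhh feum dgq vwglb
Final line 4: feum

Answer: feum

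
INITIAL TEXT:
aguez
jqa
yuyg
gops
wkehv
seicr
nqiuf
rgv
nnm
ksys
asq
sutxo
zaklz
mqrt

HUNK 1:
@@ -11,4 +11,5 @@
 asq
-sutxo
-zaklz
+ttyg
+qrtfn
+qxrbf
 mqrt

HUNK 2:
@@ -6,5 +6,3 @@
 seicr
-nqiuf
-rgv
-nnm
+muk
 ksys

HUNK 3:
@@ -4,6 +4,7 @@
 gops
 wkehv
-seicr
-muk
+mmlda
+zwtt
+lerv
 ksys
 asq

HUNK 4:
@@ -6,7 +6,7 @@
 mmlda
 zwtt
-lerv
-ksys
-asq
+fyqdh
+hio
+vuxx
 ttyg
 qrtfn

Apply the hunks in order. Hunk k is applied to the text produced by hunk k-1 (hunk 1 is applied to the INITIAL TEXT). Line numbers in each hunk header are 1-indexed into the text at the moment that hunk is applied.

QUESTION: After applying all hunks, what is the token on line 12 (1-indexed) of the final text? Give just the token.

Hunk 1: at line 11 remove [sutxo,zaklz] add [ttyg,qrtfn,qxrbf] -> 15 lines: aguez jqa yuyg gops wkehv seicr nqiuf rgv nnm ksys asq ttyg qrtfn qxrbf mqrt
Hunk 2: at line 6 remove [nqiuf,rgv,nnm] add [muk] -> 13 lines: aguez jqa yuyg gops wkehv seicr muk ksys asq ttyg qrtfn qxrbf mqrt
Hunk 3: at line 4 remove [seicr,muk] add [mmlda,zwtt,lerv] -> 14 lines: aguez jqa yuyg gops wkehv mmlda zwtt lerv ksys asq ttyg qrtfn qxrbf mqrt
Hunk 4: at line 6 remove [lerv,ksys,asq] add [fyqdh,hio,vuxx] -> 14 lines: aguez jqa yuyg gops wkehv mmlda zwtt fyqdh hio vuxx ttyg qrtfn qxrbf mqrt
Final line 12: qrtfn

Answer: qrtfn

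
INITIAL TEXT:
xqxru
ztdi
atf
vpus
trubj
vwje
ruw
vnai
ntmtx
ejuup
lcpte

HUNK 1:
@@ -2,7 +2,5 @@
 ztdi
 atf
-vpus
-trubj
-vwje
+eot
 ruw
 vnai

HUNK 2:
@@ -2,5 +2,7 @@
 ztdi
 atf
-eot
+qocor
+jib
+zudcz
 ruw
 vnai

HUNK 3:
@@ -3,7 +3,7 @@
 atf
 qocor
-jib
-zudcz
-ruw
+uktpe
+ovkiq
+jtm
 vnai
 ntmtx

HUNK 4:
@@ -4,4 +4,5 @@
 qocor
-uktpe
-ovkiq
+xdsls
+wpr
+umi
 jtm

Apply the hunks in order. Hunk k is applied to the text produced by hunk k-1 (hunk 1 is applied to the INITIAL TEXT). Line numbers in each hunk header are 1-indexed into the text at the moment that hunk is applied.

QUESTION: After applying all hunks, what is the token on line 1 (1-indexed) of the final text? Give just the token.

Hunk 1: at line 2 remove [vpus,trubj,vwje] add [eot] -> 9 lines: xqxru ztdi atf eot ruw vnai ntmtx ejuup lcpte
Hunk 2: at line 2 remove [eot] add [qocor,jib,zudcz] -> 11 lines: xqxru ztdi atf qocor jib zudcz ruw vnai ntmtx ejuup lcpte
Hunk 3: at line 3 remove [jib,zudcz,ruw] add [uktpe,ovkiq,jtm] -> 11 lines: xqxru ztdi atf qocor uktpe ovkiq jtm vnai ntmtx ejuup lcpte
Hunk 4: at line 4 remove [uktpe,ovkiq] add [xdsls,wpr,umi] -> 12 lines: xqxru ztdi atf qocor xdsls wpr umi jtm vnai ntmtx ejuup lcpte
Final line 1: xqxru

Answer: xqxru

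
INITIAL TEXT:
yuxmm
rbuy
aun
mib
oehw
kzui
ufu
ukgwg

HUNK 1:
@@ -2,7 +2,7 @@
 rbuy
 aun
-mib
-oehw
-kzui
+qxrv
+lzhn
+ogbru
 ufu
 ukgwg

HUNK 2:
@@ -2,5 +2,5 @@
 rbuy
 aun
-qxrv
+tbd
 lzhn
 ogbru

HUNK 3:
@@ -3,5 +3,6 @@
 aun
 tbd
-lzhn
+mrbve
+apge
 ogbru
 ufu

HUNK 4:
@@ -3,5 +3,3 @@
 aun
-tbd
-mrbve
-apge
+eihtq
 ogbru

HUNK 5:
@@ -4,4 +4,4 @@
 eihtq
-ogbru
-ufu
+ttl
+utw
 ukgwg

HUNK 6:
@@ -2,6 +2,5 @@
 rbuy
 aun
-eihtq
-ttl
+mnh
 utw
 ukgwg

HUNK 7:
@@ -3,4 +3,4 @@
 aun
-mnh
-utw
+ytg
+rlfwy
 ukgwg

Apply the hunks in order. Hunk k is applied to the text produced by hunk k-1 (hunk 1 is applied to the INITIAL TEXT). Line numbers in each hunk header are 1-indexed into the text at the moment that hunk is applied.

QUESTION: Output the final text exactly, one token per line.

Hunk 1: at line 2 remove [mib,oehw,kzui] add [qxrv,lzhn,ogbru] -> 8 lines: yuxmm rbuy aun qxrv lzhn ogbru ufu ukgwg
Hunk 2: at line 2 remove [qxrv] add [tbd] -> 8 lines: yuxmm rbuy aun tbd lzhn ogbru ufu ukgwg
Hunk 3: at line 3 remove [lzhn] add [mrbve,apge] -> 9 lines: yuxmm rbuy aun tbd mrbve apge ogbru ufu ukgwg
Hunk 4: at line 3 remove [tbd,mrbve,apge] add [eihtq] -> 7 lines: yuxmm rbuy aun eihtq ogbru ufu ukgwg
Hunk 5: at line 4 remove [ogbru,ufu] add [ttl,utw] -> 7 lines: yuxmm rbuy aun eihtq ttl utw ukgwg
Hunk 6: at line 2 remove [eihtq,ttl] add [mnh] -> 6 lines: yuxmm rbuy aun mnh utw ukgwg
Hunk 7: at line 3 remove [mnh,utw] add [ytg,rlfwy] -> 6 lines: yuxmm rbuy aun ytg rlfwy ukgwg

Answer: yuxmm
rbuy
aun
ytg
rlfwy
ukgwg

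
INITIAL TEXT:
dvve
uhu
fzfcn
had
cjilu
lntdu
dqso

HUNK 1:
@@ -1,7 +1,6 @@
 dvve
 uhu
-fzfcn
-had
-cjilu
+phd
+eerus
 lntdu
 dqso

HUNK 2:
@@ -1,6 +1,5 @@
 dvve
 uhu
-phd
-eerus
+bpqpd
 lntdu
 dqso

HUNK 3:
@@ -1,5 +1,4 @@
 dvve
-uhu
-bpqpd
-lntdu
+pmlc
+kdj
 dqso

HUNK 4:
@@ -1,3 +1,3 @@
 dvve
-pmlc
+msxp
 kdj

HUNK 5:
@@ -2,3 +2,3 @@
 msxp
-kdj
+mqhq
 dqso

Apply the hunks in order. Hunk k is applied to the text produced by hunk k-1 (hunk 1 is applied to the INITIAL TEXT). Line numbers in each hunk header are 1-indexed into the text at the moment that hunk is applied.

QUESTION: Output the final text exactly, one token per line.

Answer: dvve
msxp
mqhq
dqso

Derivation:
Hunk 1: at line 1 remove [fzfcn,had,cjilu] add [phd,eerus] -> 6 lines: dvve uhu phd eerus lntdu dqso
Hunk 2: at line 1 remove [phd,eerus] add [bpqpd] -> 5 lines: dvve uhu bpqpd lntdu dqso
Hunk 3: at line 1 remove [uhu,bpqpd,lntdu] add [pmlc,kdj] -> 4 lines: dvve pmlc kdj dqso
Hunk 4: at line 1 remove [pmlc] add [msxp] -> 4 lines: dvve msxp kdj dqso
Hunk 5: at line 2 remove [kdj] add [mqhq] -> 4 lines: dvve msxp mqhq dqso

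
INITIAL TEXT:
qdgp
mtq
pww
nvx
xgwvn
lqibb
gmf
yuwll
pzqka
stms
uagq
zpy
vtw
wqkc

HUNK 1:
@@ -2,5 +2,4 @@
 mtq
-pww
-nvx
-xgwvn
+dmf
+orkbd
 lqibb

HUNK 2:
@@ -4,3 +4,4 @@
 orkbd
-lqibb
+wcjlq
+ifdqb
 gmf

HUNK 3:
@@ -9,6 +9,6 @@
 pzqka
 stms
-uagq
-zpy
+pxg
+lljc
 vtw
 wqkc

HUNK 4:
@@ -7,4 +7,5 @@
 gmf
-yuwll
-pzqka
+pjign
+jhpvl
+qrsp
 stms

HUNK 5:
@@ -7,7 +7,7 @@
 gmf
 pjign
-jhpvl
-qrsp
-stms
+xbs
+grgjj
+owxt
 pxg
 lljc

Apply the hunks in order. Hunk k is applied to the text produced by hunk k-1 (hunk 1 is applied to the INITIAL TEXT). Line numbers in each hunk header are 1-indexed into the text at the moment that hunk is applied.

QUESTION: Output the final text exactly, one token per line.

Answer: qdgp
mtq
dmf
orkbd
wcjlq
ifdqb
gmf
pjign
xbs
grgjj
owxt
pxg
lljc
vtw
wqkc

Derivation:
Hunk 1: at line 2 remove [pww,nvx,xgwvn] add [dmf,orkbd] -> 13 lines: qdgp mtq dmf orkbd lqibb gmf yuwll pzqka stms uagq zpy vtw wqkc
Hunk 2: at line 4 remove [lqibb] add [wcjlq,ifdqb] -> 14 lines: qdgp mtq dmf orkbd wcjlq ifdqb gmf yuwll pzqka stms uagq zpy vtw wqkc
Hunk 3: at line 9 remove [uagq,zpy] add [pxg,lljc] -> 14 lines: qdgp mtq dmf orkbd wcjlq ifdqb gmf yuwll pzqka stms pxg lljc vtw wqkc
Hunk 4: at line 7 remove [yuwll,pzqka] add [pjign,jhpvl,qrsp] -> 15 lines: qdgp mtq dmf orkbd wcjlq ifdqb gmf pjign jhpvl qrsp stms pxg lljc vtw wqkc
Hunk 5: at line 7 remove [jhpvl,qrsp,stms] add [xbs,grgjj,owxt] -> 15 lines: qdgp mtq dmf orkbd wcjlq ifdqb gmf pjign xbs grgjj owxt pxg lljc vtw wqkc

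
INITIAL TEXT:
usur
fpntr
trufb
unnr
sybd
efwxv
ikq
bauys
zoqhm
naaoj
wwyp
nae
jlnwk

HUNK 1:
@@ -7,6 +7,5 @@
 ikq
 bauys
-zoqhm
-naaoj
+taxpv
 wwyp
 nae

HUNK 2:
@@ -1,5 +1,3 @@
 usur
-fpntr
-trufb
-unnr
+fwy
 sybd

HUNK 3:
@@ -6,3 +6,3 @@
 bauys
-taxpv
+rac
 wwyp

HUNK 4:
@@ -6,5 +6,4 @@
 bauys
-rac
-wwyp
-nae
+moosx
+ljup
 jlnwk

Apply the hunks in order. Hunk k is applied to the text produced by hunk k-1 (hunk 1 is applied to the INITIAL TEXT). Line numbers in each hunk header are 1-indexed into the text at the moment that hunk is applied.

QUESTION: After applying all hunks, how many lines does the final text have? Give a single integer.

Hunk 1: at line 7 remove [zoqhm,naaoj] add [taxpv] -> 12 lines: usur fpntr trufb unnr sybd efwxv ikq bauys taxpv wwyp nae jlnwk
Hunk 2: at line 1 remove [fpntr,trufb,unnr] add [fwy] -> 10 lines: usur fwy sybd efwxv ikq bauys taxpv wwyp nae jlnwk
Hunk 3: at line 6 remove [taxpv] add [rac] -> 10 lines: usur fwy sybd efwxv ikq bauys rac wwyp nae jlnwk
Hunk 4: at line 6 remove [rac,wwyp,nae] add [moosx,ljup] -> 9 lines: usur fwy sybd efwxv ikq bauys moosx ljup jlnwk
Final line count: 9

Answer: 9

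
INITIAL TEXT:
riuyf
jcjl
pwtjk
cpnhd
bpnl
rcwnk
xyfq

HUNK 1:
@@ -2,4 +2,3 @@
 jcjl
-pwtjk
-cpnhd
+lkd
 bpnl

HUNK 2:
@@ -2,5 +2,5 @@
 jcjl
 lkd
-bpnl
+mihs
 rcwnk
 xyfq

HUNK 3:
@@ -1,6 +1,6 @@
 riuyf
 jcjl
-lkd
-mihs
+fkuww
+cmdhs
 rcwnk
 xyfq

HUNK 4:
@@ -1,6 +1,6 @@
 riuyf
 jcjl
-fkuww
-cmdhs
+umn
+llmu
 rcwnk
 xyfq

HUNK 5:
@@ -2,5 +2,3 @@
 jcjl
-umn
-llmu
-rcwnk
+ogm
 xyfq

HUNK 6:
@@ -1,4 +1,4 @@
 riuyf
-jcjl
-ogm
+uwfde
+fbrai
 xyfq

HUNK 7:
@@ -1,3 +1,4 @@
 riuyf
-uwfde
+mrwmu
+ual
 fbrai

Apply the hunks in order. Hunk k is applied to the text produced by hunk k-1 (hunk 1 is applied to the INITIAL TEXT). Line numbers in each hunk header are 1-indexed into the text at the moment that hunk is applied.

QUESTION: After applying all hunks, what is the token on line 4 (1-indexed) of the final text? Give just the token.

Answer: fbrai

Derivation:
Hunk 1: at line 2 remove [pwtjk,cpnhd] add [lkd] -> 6 lines: riuyf jcjl lkd bpnl rcwnk xyfq
Hunk 2: at line 2 remove [bpnl] add [mihs] -> 6 lines: riuyf jcjl lkd mihs rcwnk xyfq
Hunk 3: at line 1 remove [lkd,mihs] add [fkuww,cmdhs] -> 6 lines: riuyf jcjl fkuww cmdhs rcwnk xyfq
Hunk 4: at line 1 remove [fkuww,cmdhs] add [umn,llmu] -> 6 lines: riuyf jcjl umn llmu rcwnk xyfq
Hunk 5: at line 2 remove [umn,llmu,rcwnk] add [ogm] -> 4 lines: riuyf jcjl ogm xyfq
Hunk 6: at line 1 remove [jcjl,ogm] add [uwfde,fbrai] -> 4 lines: riuyf uwfde fbrai xyfq
Hunk 7: at line 1 remove [uwfde] add [mrwmu,ual] -> 5 lines: riuyf mrwmu ual fbrai xyfq
Final line 4: fbrai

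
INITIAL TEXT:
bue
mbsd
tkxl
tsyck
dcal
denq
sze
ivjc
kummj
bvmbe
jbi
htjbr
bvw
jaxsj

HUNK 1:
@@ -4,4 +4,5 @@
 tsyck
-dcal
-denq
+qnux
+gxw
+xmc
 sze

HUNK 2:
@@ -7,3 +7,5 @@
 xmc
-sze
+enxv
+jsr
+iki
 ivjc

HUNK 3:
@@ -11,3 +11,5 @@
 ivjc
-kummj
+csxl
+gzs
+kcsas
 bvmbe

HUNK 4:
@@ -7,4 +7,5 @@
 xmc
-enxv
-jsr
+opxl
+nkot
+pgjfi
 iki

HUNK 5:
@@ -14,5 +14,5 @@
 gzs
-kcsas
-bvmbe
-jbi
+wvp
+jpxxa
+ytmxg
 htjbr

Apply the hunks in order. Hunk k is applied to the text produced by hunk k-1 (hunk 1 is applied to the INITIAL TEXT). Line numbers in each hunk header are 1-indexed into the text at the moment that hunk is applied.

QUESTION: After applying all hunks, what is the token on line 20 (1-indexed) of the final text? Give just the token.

Hunk 1: at line 4 remove [dcal,denq] add [qnux,gxw,xmc] -> 15 lines: bue mbsd tkxl tsyck qnux gxw xmc sze ivjc kummj bvmbe jbi htjbr bvw jaxsj
Hunk 2: at line 7 remove [sze] add [enxv,jsr,iki] -> 17 lines: bue mbsd tkxl tsyck qnux gxw xmc enxv jsr iki ivjc kummj bvmbe jbi htjbr bvw jaxsj
Hunk 3: at line 11 remove [kummj] add [csxl,gzs,kcsas] -> 19 lines: bue mbsd tkxl tsyck qnux gxw xmc enxv jsr iki ivjc csxl gzs kcsas bvmbe jbi htjbr bvw jaxsj
Hunk 4: at line 7 remove [enxv,jsr] add [opxl,nkot,pgjfi] -> 20 lines: bue mbsd tkxl tsyck qnux gxw xmc opxl nkot pgjfi iki ivjc csxl gzs kcsas bvmbe jbi htjbr bvw jaxsj
Hunk 5: at line 14 remove [kcsas,bvmbe,jbi] add [wvp,jpxxa,ytmxg] -> 20 lines: bue mbsd tkxl tsyck qnux gxw xmc opxl nkot pgjfi iki ivjc csxl gzs wvp jpxxa ytmxg htjbr bvw jaxsj
Final line 20: jaxsj

Answer: jaxsj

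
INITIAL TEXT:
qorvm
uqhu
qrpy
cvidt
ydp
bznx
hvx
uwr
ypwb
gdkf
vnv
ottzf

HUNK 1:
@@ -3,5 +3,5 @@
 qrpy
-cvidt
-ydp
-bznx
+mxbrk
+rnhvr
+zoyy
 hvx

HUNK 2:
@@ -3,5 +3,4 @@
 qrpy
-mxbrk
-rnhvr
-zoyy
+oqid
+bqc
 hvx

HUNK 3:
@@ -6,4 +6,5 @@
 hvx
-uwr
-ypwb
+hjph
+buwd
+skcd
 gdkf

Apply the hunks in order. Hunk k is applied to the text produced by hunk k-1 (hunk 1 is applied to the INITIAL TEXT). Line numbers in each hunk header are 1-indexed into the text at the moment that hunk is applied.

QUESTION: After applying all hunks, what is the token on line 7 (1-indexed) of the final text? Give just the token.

Hunk 1: at line 3 remove [cvidt,ydp,bznx] add [mxbrk,rnhvr,zoyy] -> 12 lines: qorvm uqhu qrpy mxbrk rnhvr zoyy hvx uwr ypwb gdkf vnv ottzf
Hunk 2: at line 3 remove [mxbrk,rnhvr,zoyy] add [oqid,bqc] -> 11 lines: qorvm uqhu qrpy oqid bqc hvx uwr ypwb gdkf vnv ottzf
Hunk 3: at line 6 remove [uwr,ypwb] add [hjph,buwd,skcd] -> 12 lines: qorvm uqhu qrpy oqid bqc hvx hjph buwd skcd gdkf vnv ottzf
Final line 7: hjph

Answer: hjph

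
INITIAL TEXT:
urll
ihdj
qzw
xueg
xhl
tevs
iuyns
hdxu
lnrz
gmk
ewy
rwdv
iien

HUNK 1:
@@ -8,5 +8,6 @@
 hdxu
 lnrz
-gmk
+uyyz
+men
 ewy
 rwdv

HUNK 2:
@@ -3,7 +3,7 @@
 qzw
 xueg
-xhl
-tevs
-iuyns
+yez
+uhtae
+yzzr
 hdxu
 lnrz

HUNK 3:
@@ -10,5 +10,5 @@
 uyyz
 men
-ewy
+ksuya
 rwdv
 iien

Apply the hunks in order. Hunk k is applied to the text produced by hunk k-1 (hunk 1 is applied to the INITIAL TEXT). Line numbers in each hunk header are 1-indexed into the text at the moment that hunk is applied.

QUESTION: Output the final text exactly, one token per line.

Hunk 1: at line 8 remove [gmk] add [uyyz,men] -> 14 lines: urll ihdj qzw xueg xhl tevs iuyns hdxu lnrz uyyz men ewy rwdv iien
Hunk 2: at line 3 remove [xhl,tevs,iuyns] add [yez,uhtae,yzzr] -> 14 lines: urll ihdj qzw xueg yez uhtae yzzr hdxu lnrz uyyz men ewy rwdv iien
Hunk 3: at line 10 remove [ewy] add [ksuya] -> 14 lines: urll ihdj qzw xueg yez uhtae yzzr hdxu lnrz uyyz men ksuya rwdv iien

Answer: urll
ihdj
qzw
xueg
yez
uhtae
yzzr
hdxu
lnrz
uyyz
men
ksuya
rwdv
iien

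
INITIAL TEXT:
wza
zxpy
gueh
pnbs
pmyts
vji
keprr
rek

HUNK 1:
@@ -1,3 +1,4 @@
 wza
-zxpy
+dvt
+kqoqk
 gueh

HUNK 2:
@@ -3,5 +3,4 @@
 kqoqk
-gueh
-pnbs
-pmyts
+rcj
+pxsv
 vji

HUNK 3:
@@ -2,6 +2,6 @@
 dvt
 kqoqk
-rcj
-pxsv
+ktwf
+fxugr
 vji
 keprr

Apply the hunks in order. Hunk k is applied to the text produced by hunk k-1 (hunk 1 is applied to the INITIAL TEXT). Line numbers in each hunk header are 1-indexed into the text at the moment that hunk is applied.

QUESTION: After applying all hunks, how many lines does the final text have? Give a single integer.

Answer: 8

Derivation:
Hunk 1: at line 1 remove [zxpy] add [dvt,kqoqk] -> 9 lines: wza dvt kqoqk gueh pnbs pmyts vji keprr rek
Hunk 2: at line 3 remove [gueh,pnbs,pmyts] add [rcj,pxsv] -> 8 lines: wza dvt kqoqk rcj pxsv vji keprr rek
Hunk 3: at line 2 remove [rcj,pxsv] add [ktwf,fxugr] -> 8 lines: wza dvt kqoqk ktwf fxugr vji keprr rek
Final line count: 8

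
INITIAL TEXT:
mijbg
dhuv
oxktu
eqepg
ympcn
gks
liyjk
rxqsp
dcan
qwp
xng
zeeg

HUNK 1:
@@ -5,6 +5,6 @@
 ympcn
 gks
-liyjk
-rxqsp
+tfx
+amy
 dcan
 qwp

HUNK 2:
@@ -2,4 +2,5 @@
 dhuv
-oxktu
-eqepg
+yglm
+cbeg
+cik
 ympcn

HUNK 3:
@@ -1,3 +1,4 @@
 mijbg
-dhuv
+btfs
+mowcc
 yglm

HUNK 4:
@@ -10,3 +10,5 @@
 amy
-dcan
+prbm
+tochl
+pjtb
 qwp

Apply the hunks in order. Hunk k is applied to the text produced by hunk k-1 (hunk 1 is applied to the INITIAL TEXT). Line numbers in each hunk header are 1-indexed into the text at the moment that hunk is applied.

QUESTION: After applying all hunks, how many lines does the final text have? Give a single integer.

Answer: 16

Derivation:
Hunk 1: at line 5 remove [liyjk,rxqsp] add [tfx,amy] -> 12 lines: mijbg dhuv oxktu eqepg ympcn gks tfx amy dcan qwp xng zeeg
Hunk 2: at line 2 remove [oxktu,eqepg] add [yglm,cbeg,cik] -> 13 lines: mijbg dhuv yglm cbeg cik ympcn gks tfx amy dcan qwp xng zeeg
Hunk 3: at line 1 remove [dhuv] add [btfs,mowcc] -> 14 lines: mijbg btfs mowcc yglm cbeg cik ympcn gks tfx amy dcan qwp xng zeeg
Hunk 4: at line 10 remove [dcan] add [prbm,tochl,pjtb] -> 16 lines: mijbg btfs mowcc yglm cbeg cik ympcn gks tfx amy prbm tochl pjtb qwp xng zeeg
Final line count: 16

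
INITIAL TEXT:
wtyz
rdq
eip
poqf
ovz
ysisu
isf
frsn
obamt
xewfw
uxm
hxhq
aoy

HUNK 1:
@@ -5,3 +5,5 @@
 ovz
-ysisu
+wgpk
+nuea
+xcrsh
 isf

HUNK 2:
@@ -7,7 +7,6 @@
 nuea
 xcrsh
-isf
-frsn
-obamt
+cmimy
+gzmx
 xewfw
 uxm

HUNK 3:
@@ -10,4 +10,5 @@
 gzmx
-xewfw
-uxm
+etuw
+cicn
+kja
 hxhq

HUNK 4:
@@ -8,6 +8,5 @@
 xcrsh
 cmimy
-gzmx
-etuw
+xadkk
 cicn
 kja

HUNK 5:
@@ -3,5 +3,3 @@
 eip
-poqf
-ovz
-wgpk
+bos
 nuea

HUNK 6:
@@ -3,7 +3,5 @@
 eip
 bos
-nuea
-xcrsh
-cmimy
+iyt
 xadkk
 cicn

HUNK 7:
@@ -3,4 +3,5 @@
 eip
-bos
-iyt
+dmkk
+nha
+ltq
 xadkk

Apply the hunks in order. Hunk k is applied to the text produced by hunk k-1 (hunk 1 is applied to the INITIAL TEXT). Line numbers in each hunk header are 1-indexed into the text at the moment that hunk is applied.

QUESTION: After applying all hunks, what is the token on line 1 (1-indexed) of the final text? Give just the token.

Answer: wtyz

Derivation:
Hunk 1: at line 5 remove [ysisu] add [wgpk,nuea,xcrsh] -> 15 lines: wtyz rdq eip poqf ovz wgpk nuea xcrsh isf frsn obamt xewfw uxm hxhq aoy
Hunk 2: at line 7 remove [isf,frsn,obamt] add [cmimy,gzmx] -> 14 lines: wtyz rdq eip poqf ovz wgpk nuea xcrsh cmimy gzmx xewfw uxm hxhq aoy
Hunk 3: at line 10 remove [xewfw,uxm] add [etuw,cicn,kja] -> 15 lines: wtyz rdq eip poqf ovz wgpk nuea xcrsh cmimy gzmx etuw cicn kja hxhq aoy
Hunk 4: at line 8 remove [gzmx,etuw] add [xadkk] -> 14 lines: wtyz rdq eip poqf ovz wgpk nuea xcrsh cmimy xadkk cicn kja hxhq aoy
Hunk 5: at line 3 remove [poqf,ovz,wgpk] add [bos] -> 12 lines: wtyz rdq eip bos nuea xcrsh cmimy xadkk cicn kja hxhq aoy
Hunk 6: at line 3 remove [nuea,xcrsh,cmimy] add [iyt] -> 10 lines: wtyz rdq eip bos iyt xadkk cicn kja hxhq aoy
Hunk 7: at line 3 remove [bos,iyt] add [dmkk,nha,ltq] -> 11 lines: wtyz rdq eip dmkk nha ltq xadkk cicn kja hxhq aoy
Final line 1: wtyz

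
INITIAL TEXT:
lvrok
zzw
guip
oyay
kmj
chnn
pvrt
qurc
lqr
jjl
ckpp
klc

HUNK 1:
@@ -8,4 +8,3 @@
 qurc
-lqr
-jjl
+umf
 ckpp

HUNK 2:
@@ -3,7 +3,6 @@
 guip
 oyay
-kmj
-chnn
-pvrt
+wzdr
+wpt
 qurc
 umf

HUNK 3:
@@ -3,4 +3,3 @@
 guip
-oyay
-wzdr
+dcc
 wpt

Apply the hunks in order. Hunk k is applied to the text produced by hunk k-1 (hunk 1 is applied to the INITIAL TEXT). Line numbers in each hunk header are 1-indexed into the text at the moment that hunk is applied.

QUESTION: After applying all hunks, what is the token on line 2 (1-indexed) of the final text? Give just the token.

Answer: zzw

Derivation:
Hunk 1: at line 8 remove [lqr,jjl] add [umf] -> 11 lines: lvrok zzw guip oyay kmj chnn pvrt qurc umf ckpp klc
Hunk 2: at line 3 remove [kmj,chnn,pvrt] add [wzdr,wpt] -> 10 lines: lvrok zzw guip oyay wzdr wpt qurc umf ckpp klc
Hunk 3: at line 3 remove [oyay,wzdr] add [dcc] -> 9 lines: lvrok zzw guip dcc wpt qurc umf ckpp klc
Final line 2: zzw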